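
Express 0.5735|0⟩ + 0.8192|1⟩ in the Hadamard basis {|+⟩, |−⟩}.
0.9848|+⟩ - 0.1737|−⟩

With |ψ⟩ = α|0⟩ + β|1⟩, the Hadamard-basis coefficients are ⟨+|ψ⟩ = (α + β)/√2 and ⟨−|ψ⟩ = (α − β)/√2.
Here α = 0.5735, β = 0.8192: (α + β)/√2 = 0.9848, (α − β)/√2 = -0.1737.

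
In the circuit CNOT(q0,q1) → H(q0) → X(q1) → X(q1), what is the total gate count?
4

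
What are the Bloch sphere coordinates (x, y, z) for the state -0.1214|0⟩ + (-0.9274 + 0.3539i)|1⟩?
(0.2252, -0.08593, -0.9706)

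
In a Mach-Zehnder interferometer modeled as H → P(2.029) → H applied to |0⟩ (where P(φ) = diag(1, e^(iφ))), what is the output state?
(0.2788 + 0.4484i)|0⟩ + (0.7212 - 0.4484i)|1⟩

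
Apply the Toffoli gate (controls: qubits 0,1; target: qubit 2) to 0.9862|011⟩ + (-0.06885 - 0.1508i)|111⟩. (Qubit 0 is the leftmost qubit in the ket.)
0.9862|011⟩ + (-0.06885 - 0.1508i)|110⟩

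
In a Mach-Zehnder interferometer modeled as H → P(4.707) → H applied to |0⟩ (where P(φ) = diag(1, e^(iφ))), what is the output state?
(0.4973 - 0.5i)|0⟩ + (0.5027 + 0.5i)|1⟩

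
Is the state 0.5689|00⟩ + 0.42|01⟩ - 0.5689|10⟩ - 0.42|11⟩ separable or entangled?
Separable

Writing the state as a|00⟩ + b|01⟩ + c|10⟩ + d|11⟩, it is a product state iff ad − bc = 0.
Here (a, b, c, d) = (0.5689, 0.42, -0.5689, -0.42): ad − bc = (0.5689)(-0.42) − (0.42)(-0.5689) = 0, so the state is separable.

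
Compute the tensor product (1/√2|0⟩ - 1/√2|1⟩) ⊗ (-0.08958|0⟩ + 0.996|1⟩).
-0.06334|00⟩ + 0.7043|01⟩ + 0.06334|10⟩ - 0.7043|11⟩

amp(|b₁b₂…⟩) = product of the factor amplitudes for bits b₁, b₂, …; only kets whose every factor amplitude is nonzero survive.
|00⟩: (1/√2)(-0.08958) = -0.06334
|01⟩: (1/√2)(0.996) = 0.7043
|10⟩: (-1/√2)(-0.08958) = 0.06334
|11⟩: (-1/√2)(0.996) = -0.7043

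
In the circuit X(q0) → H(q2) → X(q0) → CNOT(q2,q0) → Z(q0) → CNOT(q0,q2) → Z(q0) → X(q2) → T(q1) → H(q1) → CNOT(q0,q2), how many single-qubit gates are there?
8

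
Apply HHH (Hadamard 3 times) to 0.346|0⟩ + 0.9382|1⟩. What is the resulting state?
0.9081|0⟩ - 0.4187|1⟩

H² = I, so H^3 = H: a single Hadamard. With (a, b) = (0.346, 0.9382), H gives ((a + b)/√2, (a − b)/√2) = (0.9081, -0.4187).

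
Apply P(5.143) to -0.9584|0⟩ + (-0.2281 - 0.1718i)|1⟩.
-0.9584|0⟩ + (-0.2513 + 0.1356i)|1⟩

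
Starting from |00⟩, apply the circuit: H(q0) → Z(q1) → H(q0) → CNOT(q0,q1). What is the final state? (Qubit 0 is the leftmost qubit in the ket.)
|00⟩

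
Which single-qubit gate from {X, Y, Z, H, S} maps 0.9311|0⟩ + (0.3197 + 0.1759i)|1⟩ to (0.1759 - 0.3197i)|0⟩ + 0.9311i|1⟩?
Y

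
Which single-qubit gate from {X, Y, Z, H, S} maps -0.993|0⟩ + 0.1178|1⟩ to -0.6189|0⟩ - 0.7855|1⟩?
H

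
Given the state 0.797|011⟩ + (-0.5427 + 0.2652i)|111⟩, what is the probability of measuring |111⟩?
0.3649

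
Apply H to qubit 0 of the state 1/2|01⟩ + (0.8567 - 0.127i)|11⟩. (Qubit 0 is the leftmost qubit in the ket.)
(0.9593 - 0.0898i)|01⟩ + (-0.2522 + 0.0898i)|11⟩

H on qubit 0 mixes each pair of kets that differ only in qubit 0: amplitudes (a, b) of (|…0…⟩, |…1…⟩) become ((a + b)/√2, (a − b)/√2). Kets absent from the input have amplitude 0.
(|01⟩, |11⟩): (a, b) = (1/2, (0.8567 - 0.127i)) → ((0.9593 - 0.0898i), (-0.2522 + 0.0898i))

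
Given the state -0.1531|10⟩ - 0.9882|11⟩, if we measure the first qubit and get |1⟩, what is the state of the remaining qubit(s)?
-0.1531|0⟩ - 0.9882|1⟩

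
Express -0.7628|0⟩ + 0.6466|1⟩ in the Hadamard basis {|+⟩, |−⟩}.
-0.08217|+⟩ - 0.9966|−⟩

With |ψ⟩ = α|0⟩ + β|1⟩, the Hadamard-basis coefficients are ⟨+|ψ⟩ = (α + β)/√2 and ⟨−|ψ⟩ = (α − β)/√2.
Here α = -0.7628, β = 0.6466: (α + β)/√2 = -0.08217, (α − β)/√2 = -0.9966.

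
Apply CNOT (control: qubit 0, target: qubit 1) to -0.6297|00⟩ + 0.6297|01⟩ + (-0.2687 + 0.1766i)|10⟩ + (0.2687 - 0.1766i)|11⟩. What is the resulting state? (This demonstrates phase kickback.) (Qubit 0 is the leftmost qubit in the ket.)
-0.6297|00⟩ + 0.6297|01⟩ + (0.2687 - 0.1766i)|10⟩ + (-0.2687 + 0.1766i)|11⟩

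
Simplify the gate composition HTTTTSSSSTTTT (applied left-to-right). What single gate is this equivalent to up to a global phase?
H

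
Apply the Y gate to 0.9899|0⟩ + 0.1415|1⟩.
-0.1415i|0⟩ + 0.9899i|1⟩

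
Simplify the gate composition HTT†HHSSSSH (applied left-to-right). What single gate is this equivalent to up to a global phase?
I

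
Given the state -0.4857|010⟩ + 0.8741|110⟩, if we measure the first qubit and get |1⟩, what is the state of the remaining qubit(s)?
|10⟩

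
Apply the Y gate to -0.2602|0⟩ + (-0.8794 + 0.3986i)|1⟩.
(0.3986 + 0.8794i)|0⟩ - 0.2602i|1⟩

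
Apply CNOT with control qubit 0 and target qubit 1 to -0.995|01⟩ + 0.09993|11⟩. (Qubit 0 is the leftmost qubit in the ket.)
-0.995|01⟩ + 0.09993|10⟩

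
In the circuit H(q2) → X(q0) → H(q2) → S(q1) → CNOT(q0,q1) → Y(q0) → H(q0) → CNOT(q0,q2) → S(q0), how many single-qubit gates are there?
7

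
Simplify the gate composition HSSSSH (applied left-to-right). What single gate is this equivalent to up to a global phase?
I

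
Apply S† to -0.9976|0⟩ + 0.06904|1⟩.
-0.9976|0⟩ - 0.06904i|1⟩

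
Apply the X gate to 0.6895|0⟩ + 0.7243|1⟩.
0.7243|0⟩ + 0.6895|1⟩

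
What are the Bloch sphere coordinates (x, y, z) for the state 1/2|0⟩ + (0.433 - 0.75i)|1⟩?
(0.433, -0.75, -0.5)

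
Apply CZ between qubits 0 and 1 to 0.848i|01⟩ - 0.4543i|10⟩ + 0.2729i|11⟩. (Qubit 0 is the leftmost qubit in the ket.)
0.848i|01⟩ - 0.4543i|10⟩ - 0.2729i|11⟩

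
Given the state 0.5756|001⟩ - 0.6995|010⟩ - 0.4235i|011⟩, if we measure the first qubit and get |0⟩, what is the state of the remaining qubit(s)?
0.5756|01⟩ - 0.6995|10⟩ - 0.4235i|11⟩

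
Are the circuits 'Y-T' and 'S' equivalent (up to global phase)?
No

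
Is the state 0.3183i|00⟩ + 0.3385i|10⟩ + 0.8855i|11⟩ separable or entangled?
Entangled

Writing the state as a|00⟩ + b|01⟩ + c|10⟩ + d|11⟩, it is a product state iff ad − bc = 0.
Here (a, b, c, d) = (0.3183i, 0, 0.3385i, 0.8855i): ad − bc = (0.3183i)(0.8855i) − (0)(0.3385i) = -0.2819 ≠ 0, so the state is entangled.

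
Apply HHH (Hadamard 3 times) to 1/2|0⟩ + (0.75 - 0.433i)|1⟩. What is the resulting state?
(0.8839 - 0.3062i)|0⟩ + (-0.1768 + 0.3062i)|1⟩

H² = I, so H^3 = H: a single Hadamard. With (a, b) = (1/2, (0.75 - 0.433i)), H gives ((a + b)/√2, (a − b)/√2) = ((0.8839 - 0.3062i), (-0.1768 + 0.3062i)).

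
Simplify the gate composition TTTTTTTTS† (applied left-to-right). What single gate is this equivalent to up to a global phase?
S†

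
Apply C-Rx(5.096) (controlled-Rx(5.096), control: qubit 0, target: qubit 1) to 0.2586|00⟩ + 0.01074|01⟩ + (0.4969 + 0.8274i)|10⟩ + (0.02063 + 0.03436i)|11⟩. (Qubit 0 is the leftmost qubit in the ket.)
0.2586|00⟩ + 0.01074|01⟩ + (-0.3927 - 0.6974i)|10⟩ + (0.4457 - 0.3064i)|11⟩

C-Rx(5.096) leaves the control-|0⟩ kets |00⟩, |01⟩ unchanged and applies Rx(5.096) to qubit 1 on the control-|1⟩ pair (|10⟩, |11⟩).
Rx(5.096) = [[cos(θ/2), −i·sin(θ/2)], [−i·sin(θ/2), cos(θ/2)]]; θ = 5.096, cos(θ/2) ≈ -0.828937, sin(θ/2) ≈ 0.559343.
With a = amp(|10⟩) = (0.4969 + 0.8274i) and b = amp(|11⟩) = (0.02063 + 0.03436i):
new amp(|10⟩) = (-0.828937)·a + (-0.559343i)·b = (-0.3927 - 0.6974i)
new amp(|11⟩) = (-0.559343i)·a + (-0.828937)·b = (0.4457 - 0.3064i)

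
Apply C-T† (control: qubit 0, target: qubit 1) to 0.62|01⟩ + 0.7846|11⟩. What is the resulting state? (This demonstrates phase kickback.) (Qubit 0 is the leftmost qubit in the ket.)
0.62|01⟩ + (0.5548 - 0.5548i)|11⟩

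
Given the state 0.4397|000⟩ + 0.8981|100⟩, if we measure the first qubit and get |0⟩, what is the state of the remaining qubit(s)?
|00⟩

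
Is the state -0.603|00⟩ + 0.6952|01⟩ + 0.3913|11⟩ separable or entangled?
Entangled

Writing the state as a|00⟩ + b|01⟩ + c|10⟩ + d|11⟩, it is a product state iff ad − bc = 0.
Here (a, b, c, d) = (-0.603, 0.6952, 0, 0.3913): ad − bc = (-0.603)(0.3913) − (0.6952)(0) = -0.236 ≠ 0, so the state is entangled.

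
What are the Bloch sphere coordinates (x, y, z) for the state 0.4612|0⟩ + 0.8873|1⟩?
(0.8184, 0, -0.5746)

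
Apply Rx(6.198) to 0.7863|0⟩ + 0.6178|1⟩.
(-0.7856 - 0.02631i)|0⟩ + (-0.6172 - 0.03348i)|1⟩

Rx(6.198) = [[cos(θ/2), −i·sin(θ/2)], [−i·sin(θ/2), cos(θ/2)]]; θ = 6.198, cos(θ/2) ≈ -0.999093, sin(θ/2) ≈ 0.0425798.
With a = amp(|0⟩) = 0.7863 and b = amp(|1⟩) = 0.6178:
new amp(|0⟩) = (-0.999093)·a + (-0.0425798i)·b = (-0.7856 - 0.02631i)
new amp(|1⟩) = (-0.0425798i)·a + (-0.999093)·b = (-0.6172 - 0.03348i)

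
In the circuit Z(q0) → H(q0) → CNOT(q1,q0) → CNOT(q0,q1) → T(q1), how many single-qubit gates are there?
3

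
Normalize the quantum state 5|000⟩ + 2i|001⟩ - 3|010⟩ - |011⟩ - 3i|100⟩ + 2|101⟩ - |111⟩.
0.6868|000⟩ + 0.2747i|001⟩ - 0.4121|010⟩ - 0.1374|011⟩ - 0.4121i|100⟩ + 0.2747|101⟩ - 0.1374|111⟩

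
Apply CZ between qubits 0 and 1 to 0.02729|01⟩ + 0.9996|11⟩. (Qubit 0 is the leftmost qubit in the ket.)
0.02729|01⟩ - 0.9996|11⟩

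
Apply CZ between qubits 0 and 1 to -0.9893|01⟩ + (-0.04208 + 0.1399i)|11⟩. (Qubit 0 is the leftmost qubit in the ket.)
-0.9893|01⟩ + (0.04208 - 0.1399i)|11⟩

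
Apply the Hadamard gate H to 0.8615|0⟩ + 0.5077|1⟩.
0.9682|0⟩ + 0.2502|1⟩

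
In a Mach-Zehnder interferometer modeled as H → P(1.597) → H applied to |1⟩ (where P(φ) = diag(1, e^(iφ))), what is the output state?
(0.5131 - 0.4998i)|0⟩ + (0.4869 + 0.4998i)|1⟩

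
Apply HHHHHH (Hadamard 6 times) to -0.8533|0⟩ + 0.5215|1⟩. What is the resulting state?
-0.8533|0⟩ + 0.5215|1⟩

H² = I, so an even number of Hadamards cancels: H^6 = I and the state is unchanged.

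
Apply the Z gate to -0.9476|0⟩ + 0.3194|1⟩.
-0.9476|0⟩ - 0.3194|1⟩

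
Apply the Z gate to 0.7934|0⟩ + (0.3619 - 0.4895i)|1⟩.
0.7934|0⟩ + (-0.3619 + 0.4895i)|1⟩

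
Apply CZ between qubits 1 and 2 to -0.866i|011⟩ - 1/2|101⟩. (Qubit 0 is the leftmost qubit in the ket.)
0.866i|011⟩ - 1/2|101⟩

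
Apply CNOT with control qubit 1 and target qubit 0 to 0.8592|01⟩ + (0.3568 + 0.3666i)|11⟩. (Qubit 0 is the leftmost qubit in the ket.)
(0.3568 + 0.3666i)|01⟩ + 0.8592|11⟩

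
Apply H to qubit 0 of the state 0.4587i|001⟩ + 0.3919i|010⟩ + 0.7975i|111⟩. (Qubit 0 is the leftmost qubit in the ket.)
0.3243i|001⟩ + 0.2771i|010⟩ + 0.5639i|011⟩ + 0.3243i|101⟩ + 0.2771i|110⟩ - 0.5639i|111⟩

H on qubit 0 mixes each pair of kets that differ only in qubit 0: amplitudes (a, b) of (|…0…⟩, |…1…⟩) become ((a + b)/√2, (a − b)/√2). Kets absent from the input have amplitude 0.
(|001⟩, |101⟩): (a, b) = (0.4587i, 0) → (0.3243i, 0.3243i)
(|010⟩, |110⟩): (a, b) = (0.3919i, 0) → (0.2771i, 0.2771i)
(|011⟩, |111⟩): (a, b) = (0, 0.7975i) → (0.5639i, -0.5639i)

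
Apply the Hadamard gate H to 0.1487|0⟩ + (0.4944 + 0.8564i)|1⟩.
(0.4547 + 0.6056i)|0⟩ + (-0.2444 - 0.6056i)|1⟩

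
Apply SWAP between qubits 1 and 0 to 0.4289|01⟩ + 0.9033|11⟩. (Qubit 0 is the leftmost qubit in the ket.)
0.4289|10⟩ + 0.9033|11⟩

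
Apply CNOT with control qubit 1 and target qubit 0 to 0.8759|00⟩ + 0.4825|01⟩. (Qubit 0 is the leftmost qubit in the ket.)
0.8759|00⟩ + 0.4825|11⟩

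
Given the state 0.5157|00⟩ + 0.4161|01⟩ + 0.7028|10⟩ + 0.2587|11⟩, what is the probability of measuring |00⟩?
0.2659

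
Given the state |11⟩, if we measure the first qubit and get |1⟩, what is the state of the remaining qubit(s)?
|1⟩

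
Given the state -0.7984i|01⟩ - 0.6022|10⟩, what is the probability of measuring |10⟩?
0.3626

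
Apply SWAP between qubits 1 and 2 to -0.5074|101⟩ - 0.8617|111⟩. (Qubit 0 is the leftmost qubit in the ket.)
-0.5074|110⟩ - 0.8617|111⟩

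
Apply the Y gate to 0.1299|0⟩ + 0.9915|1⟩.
-0.9915i|0⟩ + 0.1299i|1⟩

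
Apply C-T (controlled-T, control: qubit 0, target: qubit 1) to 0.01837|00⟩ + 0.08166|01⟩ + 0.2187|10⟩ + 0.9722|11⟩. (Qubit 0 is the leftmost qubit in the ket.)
0.01837|00⟩ + 0.08166|01⟩ + 0.2187|10⟩ + (0.6874 + 0.6874i)|11⟩

C-T leaves the control-|0⟩ kets |00⟩, |01⟩ unchanged and applies T to qubit 1 on the control-|1⟩ pair (|10⟩, |11⟩).
T = [[1, 0], [0, (1/√2 + (1/√2)i)]].
With a = amp(|10⟩) = 0.2187 and b = amp(|11⟩) = 0.9722:
new amp(|10⟩) = (1)·a = 0.2187
new amp(|11⟩) = (1/√2 + (1/√2)i)·b = (0.6874 + 0.6874i)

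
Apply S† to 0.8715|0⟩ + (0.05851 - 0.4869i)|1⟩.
0.8715|0⟩ + (-0.4869 - 0.05851i)|1⟩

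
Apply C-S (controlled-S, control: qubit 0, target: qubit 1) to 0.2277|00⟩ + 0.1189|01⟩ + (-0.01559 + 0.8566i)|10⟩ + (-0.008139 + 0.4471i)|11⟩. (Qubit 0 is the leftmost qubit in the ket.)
0.2277|00⟩ + 0.1189|01⟩ + (-0.01559 + 0.8566i)|10⟩ + (-0.4471 - 0.008139i)|11⟩

C-S leaves the control-|0⟩ kets |00⟩, |01⟩ unchanged and applies S to qubit 1 on the control-|1⟩ pair (|10⟩, |11⟩).
S = [[1, 0], [0, i]].
With a = amp(|10⟩) = (-0.01559 + 0.8566i) and b = amp(|11⟩) = (-0.008139 + 0.4471i):
new amp(|10⟩) = (1)·a = (-0.01559 + 0.8566i)
new amp(|11⟩) = (i)·b = (-0.4471 - 0.008139i)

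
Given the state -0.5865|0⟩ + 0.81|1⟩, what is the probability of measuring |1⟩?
0.6561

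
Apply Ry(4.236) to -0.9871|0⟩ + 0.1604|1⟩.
0.3766|0⟩ - 0.9264|1⟩

Ry(4.236) = [[cos(θ/2), −sin(θ/2)], [sin(θ/2), cos(θ/2)]]; θ = 4.236, cos(θ/2) ≈ -0.520301, sin(θ/2) ≈ 0.853983.
With a = amp(|0⟩) = -0.9871 and b = amp(|1⟩) = 0.1604:
new amp(|0⟩) = (-0.520301)·a + (-0.853983)·b = 0.3766
new amp(|1⟩) = (0.853983)·a + (-0.520301)·b = -0.9264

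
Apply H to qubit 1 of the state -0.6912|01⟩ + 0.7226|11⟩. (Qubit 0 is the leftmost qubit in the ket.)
-0.4888|00⟩ + 0.4888|01⟩ + 0.511|10⟩ - 0.511|11⟩

H on qubit 1 mixes each pair of kets that differ only in qubit 1: amplitudes (a, b) of (|…0…⟩, |…1…⟩) become ((a + b)/√2, (a − b)/√2). Kets absent from the input have amplitude 0.
(|00⟩, |01⟩): (a, b) = (0, -0.6912) → (-0.4888, 0.4888)
(|10⟩, |11⟩): (a, b) = (0, 0.7226) → (0.511, -0.511)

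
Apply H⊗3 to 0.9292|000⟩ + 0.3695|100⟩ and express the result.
0.4592|000⟩ + 0.4592|001⟩ + 0.4592|010⟩ + 0.4592|011⟩ + 0.1979|100⟩ + 0.1979|101⟩ + 0.1979|110⟩ + 0.1979|111⟩

H⊗3 gives amp(|y⟩) = (1/2√2) Σ_x (−1)^(x·y) amp(|x⟩), where x·y is the number of positions in which both x and y have a 1.
|000⟩: (0.9292 + 0.3695)/(2√2) = 0.4592
|001⟩: (0.9292 + 0.3695)/(2√2) = 0.4592
|010⟩: (0.9292 + 0.3695)/(2√2) = 0.4592
|011⟩: (0.9292 + 0.3695)/(2√2) = 0.4592
|100⟩: (0.9292 - 0.3695)/(2√2) = 0.1979
|101⟩: (0.9292 - 0.3695)/(2√2) = 0.1979
|110⟩: (0.9292 - 0.3695)/(2√2) = 0.1979
|111⟩: (0.9292 - 0.3695)/(2√2) = 0.1979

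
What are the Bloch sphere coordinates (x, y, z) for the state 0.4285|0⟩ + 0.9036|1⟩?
(0.7744, 0, -0.6329)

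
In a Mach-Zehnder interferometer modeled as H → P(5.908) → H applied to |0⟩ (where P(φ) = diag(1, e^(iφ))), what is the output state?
(0.9652 - 0.1832i)|0⟩ + (0.03478 + 0.1832i)|1⟩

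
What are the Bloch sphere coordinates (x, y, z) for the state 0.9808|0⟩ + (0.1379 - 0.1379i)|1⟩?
(0.2705, -0.2705, 0.9239)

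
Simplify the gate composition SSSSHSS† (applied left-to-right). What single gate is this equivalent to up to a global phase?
H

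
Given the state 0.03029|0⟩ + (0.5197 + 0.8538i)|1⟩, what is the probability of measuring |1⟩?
0.9991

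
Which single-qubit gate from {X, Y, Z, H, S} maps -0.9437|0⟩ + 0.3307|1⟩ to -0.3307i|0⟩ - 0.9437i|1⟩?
Y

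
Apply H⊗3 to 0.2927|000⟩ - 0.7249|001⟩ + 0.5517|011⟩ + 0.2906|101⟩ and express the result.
0.145|000⟩ + 0.06198|001⟩ - 0.2451|010⟩ + 0.4521|011⟩ - 0.06049|100⟩ + 0.2675|101⟩ - 0.4506|110⟩ + 0.6576|111⟩

H⊗3 gives amp(|y⟩) = (1/2√2) Σ_x (−1)^(x·y) amp(|x⟩), where x·y is the number of positions in which both x and y have a 1.
|000⟩: (0.2927 - 0.7249 + 0.5517 + 0.2906)/(2√2) = 0.145
|001⟩: (0.2927 + 0.7249 - 0.5517 - 0.2906)/(2√2) = 0.06198
|010⟩: (0.2927 - 0.7249 - 0.5517 + 0.2906)/(2√2) = -0.2451
|011⟩: (0.2927 + 0.7249 + 0.5517 - 0.2906)/(2√2) = 0.4521
|100⟩: (0.2927 - 0.7249 + 0.5517 - 0.2906)/(2√2) = -0.06049
|101⟩: (0.2927 + 0.7249 - 0.5517 + 0.2906)/(2√2) = 0.2675
|110⟩: (0.2927 - 0.7249 - 0.5517 - 0.2906)/(2√2) = -0.4506
|111⟩: (0.2927 + 0.7249 + 0.5517 + 0.2906)/(2√2) = 0.6576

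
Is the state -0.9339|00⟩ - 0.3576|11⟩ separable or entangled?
Entangled

Writing the state as a|00⟩ + b|01⟩ + c|10⟩ + d|11⟩, it is a product state iff ad − bc = 0.
Here (a, b, c, d) = (-0.9339, 0, 0, -0.3576): ad − bc = (-0.9339)(-0.3576) − (0)(0) = 0.334 ≠ 0, so the state is entangled.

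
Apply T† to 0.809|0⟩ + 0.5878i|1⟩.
0.809|0⟩ + (0.4156 + 0.4156i)|1⟩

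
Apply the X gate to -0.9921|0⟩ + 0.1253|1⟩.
0.1253|0⟩ - 0.9921|1⟩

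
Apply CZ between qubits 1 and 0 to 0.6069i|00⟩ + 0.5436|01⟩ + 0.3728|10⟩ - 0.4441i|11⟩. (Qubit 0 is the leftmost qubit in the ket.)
0.6069i|00⟩ + 0.5436|01⟩ + 0.3728|10⟩ + 0.4441i|11⟩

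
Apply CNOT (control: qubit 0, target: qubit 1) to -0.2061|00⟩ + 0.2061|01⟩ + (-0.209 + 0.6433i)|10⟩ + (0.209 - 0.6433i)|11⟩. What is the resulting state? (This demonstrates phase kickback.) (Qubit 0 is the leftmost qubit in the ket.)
-0.2061|00⟩ + 0.2061|01⟩ + (0.209 - 0.6433i)|10⟩ + (-0.209 + 0.6433i)|11⟩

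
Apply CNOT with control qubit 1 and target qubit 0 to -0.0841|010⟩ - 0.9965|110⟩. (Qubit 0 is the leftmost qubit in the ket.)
-0.9965|010⟩ - 0.0841|110⟩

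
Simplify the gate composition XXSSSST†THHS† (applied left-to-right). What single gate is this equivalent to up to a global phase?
S†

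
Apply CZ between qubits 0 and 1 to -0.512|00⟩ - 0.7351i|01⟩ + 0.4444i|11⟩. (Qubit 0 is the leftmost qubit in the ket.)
-0.512|00⟩ - 0.7351i|01⟩ - 0.4444i|11⟩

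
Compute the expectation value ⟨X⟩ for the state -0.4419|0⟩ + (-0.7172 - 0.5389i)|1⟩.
0.6339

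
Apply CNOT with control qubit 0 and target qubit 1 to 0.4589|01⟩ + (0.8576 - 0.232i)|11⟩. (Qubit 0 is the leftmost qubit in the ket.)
0.4589|01⟩ + (0.8576 - 0.232i)|10⟩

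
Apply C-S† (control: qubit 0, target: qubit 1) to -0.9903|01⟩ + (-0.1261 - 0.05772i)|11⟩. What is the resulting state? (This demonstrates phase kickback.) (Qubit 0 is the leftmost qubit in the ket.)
-0.9903|01⟩ + (-0.05772 + 0.1261i)|11⟩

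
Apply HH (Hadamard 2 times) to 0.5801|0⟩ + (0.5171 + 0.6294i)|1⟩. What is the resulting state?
0.5801|0⟩ + (0.5171 + 0.6294i)|1⟩

H² = I, so an even number of Hadamards cancels: H^2 = I and the state is unchanged.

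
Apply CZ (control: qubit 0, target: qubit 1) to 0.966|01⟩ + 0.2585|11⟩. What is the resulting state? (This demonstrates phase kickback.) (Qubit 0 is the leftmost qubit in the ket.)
0.966|01⟩ - 0.2585|11⟩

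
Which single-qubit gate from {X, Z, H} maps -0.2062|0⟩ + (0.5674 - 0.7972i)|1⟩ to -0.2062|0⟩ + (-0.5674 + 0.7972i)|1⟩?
Z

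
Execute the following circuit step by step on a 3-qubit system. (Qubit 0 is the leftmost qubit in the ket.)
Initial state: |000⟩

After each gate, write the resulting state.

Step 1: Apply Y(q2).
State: i|001⟩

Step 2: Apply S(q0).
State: i|001⟩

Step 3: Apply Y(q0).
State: -|101⟩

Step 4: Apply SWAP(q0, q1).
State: -|011⟩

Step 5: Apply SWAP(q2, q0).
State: -|110⟩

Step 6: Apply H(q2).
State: -1/√2|110⟩ - 1/√2|111⟩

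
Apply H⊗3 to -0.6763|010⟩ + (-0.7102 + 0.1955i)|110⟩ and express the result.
(-0.4902 + 0.06912i)|000⟩ + (-0.4902 + 0.06912i)|001⟩ + (0.4902 - 0.06912i)|010⟩ + (0.4902 - 0.06912i)|011⟩ + (0.01199 - 0.06912i)|100⟩ + (0.01199 - 0.06912i)|101⟩ + (-0.01199 + 0.06912i)|110⟩ + (-0.01199 + 0.06912i)|111⟩

H⊗3 gives amp(|y⟩) = (1/2√2) Σ_x (−1)^(x·y) amp(|x⟩), where x·y is the number of positions in which both x and y have a 1.
|000⟩: (-0.6763 + (-0.7102 + 0.1955i))/(2√2) = (-0.4902 + 0.06912i)
|001⟩: (-0.6763 + (-0.7102 + 0.1955i))/(2√2) = (-0.4902 + 0.06912i)
|010⟩: (0.6763 - (-0.7102 + 0.1955i))/(2√2) = (0.4902 - 0.06912i)
|011⟩: (0.6763 - (-0.7102 + 0.1955i))/(2√2) = (0.4902 - 0.06912i)
|100⟩: (-0.6763 - (-0.7102 + 0.1955i))/(2√2) = (0.01199 - 0.06912i)
|101⟩: (-0.6763 - (-0.7102 + 0.1955i))/(2√2) = (0.01199 - 0.06912i)
|110⟩: (0.6763 + (-0.7102 + 0.1955i))/(2√2) = (-0.01199 + 0.06912i)
|111⟩: (0.6763 + (-0.7102 + 0.1955i))/(2√2) = (-0.01199 + 0.06912i)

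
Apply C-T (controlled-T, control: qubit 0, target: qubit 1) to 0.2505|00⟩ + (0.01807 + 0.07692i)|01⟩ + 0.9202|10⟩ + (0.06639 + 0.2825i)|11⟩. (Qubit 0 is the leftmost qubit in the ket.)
0.2505|00⟩ + (0.01807 + 0.07692i)|01⟩ + 0.9202|10⟩ + (-0.1528 + 0.2467i)|11⟩

C-T leaves the control-|0⟩ kets |00⟩, |01⟩ unchanged and applies T to qubit 1 on the control-|1⟩ pair (|10⟩, |11⟩).
T = [[1, 0], [0, (1/√2 + (1/√2)i)]].
With a = amp(|10⟩) = 0.9202 and b = amp(|11⟩) = (0.06639 + 0.2825i):
new amp(|10⟩) = (1)·a = 0.9202
new amp(|11⟩) = (1/√2 + (1/√2)i)·b = (-0.1528 + 0.2467i)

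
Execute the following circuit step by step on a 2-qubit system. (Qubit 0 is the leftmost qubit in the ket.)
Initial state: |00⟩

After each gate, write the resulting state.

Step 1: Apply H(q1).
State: 1/√2|00⟩ + 1/√2|01⟩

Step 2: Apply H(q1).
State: |00⟩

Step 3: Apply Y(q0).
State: i|10⟩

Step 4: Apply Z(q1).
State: i|10⟩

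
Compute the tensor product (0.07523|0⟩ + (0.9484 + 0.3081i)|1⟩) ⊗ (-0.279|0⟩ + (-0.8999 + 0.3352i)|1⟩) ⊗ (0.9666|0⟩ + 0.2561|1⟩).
-0.02029|000⟩ - 0.005375|001⟩ + (-0.06544 + 0.02437i)|010⟩ + (-0.01734 + 0.006458i)|011⟩ + (-0.2558 - 0.08309i)|100⟩ + (-0.06776 - 0.02201i)|101⟩ + (-0.9248 + 0.03929i)|110⟩ + (-0.245 + 0.01041i)|111⟩

amp(|b₁b₂…⟩) = product of the factor amplitudes for bits b₁, b₂, …; only kets whose every factor amplitude is nonzero survive.
|000⟩: (0.07523)(-0.279)(0.9666) = -0.02029
|001⟩: (0.07523)(-0.279)(0.2561) = -0.005375
|010⟩: (0.07523)(-0.8999 + 0.3352i)(0.9666) = (-0.06544 + 0.02437i)
|011⟩: (0.07523)(-0.8999 + 0.3352i)(0.2561) = (-0.01734 + 0.006458i)
|100⟩: (0.9484 + 0.3081i)(-0.279)(0.9666) = (-0.2558 - 0.08309i)
|101⟩: (0.9484 + 0.3081i)(-0.279)(0.2561) = (-0.06776 - 0.02201i)
|110⟩: (0.9484 + 0.3081i)(-0.8999 + 0.3352i)(0.9666) = (-0.9248 + 0.03929i)
|111⟩: (0.9484 + 0.3081i)(-0.8999 + 0.3352i)(0.2561) = (-0.245 + 0.01041i)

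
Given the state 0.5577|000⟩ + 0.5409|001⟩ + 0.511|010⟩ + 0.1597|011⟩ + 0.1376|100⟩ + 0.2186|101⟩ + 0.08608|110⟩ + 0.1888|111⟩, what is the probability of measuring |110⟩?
0.00741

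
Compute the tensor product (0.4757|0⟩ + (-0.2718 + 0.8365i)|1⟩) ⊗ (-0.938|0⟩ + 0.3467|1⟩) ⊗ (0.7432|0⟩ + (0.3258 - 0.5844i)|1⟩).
-0.3316|000⟩ + (-0.1454 + 0.2608i)|001⟩ + 0.1226|010⟩ + (0.05373 - 0.09638i)|011⟩ + (0.1895 - 0.5831i)|100⟩ + (-0.3755 - 0.4046i)|101⟩ + (-0.07003 + 0.2155i)|110⟩ + (0.1388 + 0.1496i)|111⟩

amp(|b₁b₂…⟩) = product of the factor amplitudes for bits b₁, b₂, …; only kets whose every factor amplitude is nonzero survive.
|000⟩: (0.4757)(-0.938)(0.7432) = -0.3316
|001⟩: (0.4757)(-0.938)(0.3258 - 0.5844i) = (-0.1454 + 0.2608i)
|010⟩: (0.4757)(0.3467)(0.7432) = 0.1226
|011⟩: (0.4757)(0.3467)(0.3258 - 0.5844i) = (0.05373 - 0.09638i)
|100⟩: (-0.2718 + 0.8365i)(-0.938)(0.7432) = (0.1895 - 0.5831i)
|101⟩: (-0.2718 + 0.8365i)(-0.938)(0.3258 - 0.5844i) = (-0.3755 - 0.4046i)
|110⟩: (-0.2718 + 0.8365i)(0.3467)(0.7432) = (-0.07003 + 0.2155i)
|111⟩: (-0.2718 + 0.8365i)(0.3467)(0.3258 - 0.5844i) = (0.1388 + 0.1496i)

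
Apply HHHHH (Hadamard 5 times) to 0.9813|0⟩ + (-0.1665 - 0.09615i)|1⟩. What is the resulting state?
(0.5762 - 0.06799i)|0⟩ + (0.8116 + 0.06799i)|1⟩

H² = I, so H^5 = H: a single Hadamard. With (a, b) = (0.9813, (-0.1665 - 0.09615i)), H gives ((a + b)/√2, (a − b)/√2) = ((0.5762 - 0.06799i), (0.8116 + 0.06799i)).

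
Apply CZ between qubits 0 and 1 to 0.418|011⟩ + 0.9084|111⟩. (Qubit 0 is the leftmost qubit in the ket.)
0.418|011⟩ - 0.9084|111⟩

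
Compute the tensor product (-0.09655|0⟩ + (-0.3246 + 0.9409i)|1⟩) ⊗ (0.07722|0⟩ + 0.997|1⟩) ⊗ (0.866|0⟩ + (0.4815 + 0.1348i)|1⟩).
-0.006457|000⟩ + (-0.00359 - 0.001005i)|001⟩ - 0.08336|010⟩ + (-0.04635 - 0.01298i)|011⟩ + (-0.02171 + 0.06292i)|100⟩ + (-0.02186 + 0.03161i)|101⟩ + (-0.2803 + 0.8124i)|110⟩ + (-0.2823 + 0.4081i)|111⟩

amp(|b₁b₂…⟩) = product of the factor amplitudes for bits b₁, b₂, …; only kets whose every factor amplitude is nonzero survive.
|000⟩: (-0.09655)(0.07722)(0.866) = -0.006457
|001⟩: (-0.09655)(0.07722)(0.4815 + 0.1348i) = (-0.00359 - 0.001005i)
|010⟩: (-0.09655)(0.997)(0.866) = -0.08336
|011⟩: (-0.09655)(0.997)(0.4815 + 0.1348i) = (-0.04635 - 0.01298i)
|100⟩: (-0.3246 + 0.9409i)(0.07722)(0.866) = (-0.02171 + 0.06292i)
|101⟩: (-0.3246 + 0.9409i)(0.07722)(0.4815 + 0.1348i) = (-0.02186 + 0.03161i)
|110⟩: (-0.3246 + 0.9409i)(0.997)(0.866) = (-0.2803 + 0.8124i)
|111⟩: (-0.3246 + 0.9409i)(0.997)(0.4815 + 0.1348i) = (-0.2823 + 0.4081i)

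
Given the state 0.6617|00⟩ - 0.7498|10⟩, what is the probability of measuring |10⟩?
0.5622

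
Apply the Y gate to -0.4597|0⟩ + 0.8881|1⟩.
-0.8881i|0⟩ - 0.4597i|1⟩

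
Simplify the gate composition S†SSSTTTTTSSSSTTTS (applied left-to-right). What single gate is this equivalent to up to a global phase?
S†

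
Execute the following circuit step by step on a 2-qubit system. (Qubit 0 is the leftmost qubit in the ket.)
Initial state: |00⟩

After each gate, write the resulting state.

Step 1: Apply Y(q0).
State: i|10⟩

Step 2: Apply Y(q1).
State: -|11⟩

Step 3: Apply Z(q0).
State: |11⟩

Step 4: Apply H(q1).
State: 1/√2|10⟩ - 1/√2|11⟩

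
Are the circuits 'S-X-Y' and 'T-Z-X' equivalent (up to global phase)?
No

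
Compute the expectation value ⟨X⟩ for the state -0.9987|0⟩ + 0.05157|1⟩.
-0.103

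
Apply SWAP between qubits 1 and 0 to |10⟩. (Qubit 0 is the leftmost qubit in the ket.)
|01⟩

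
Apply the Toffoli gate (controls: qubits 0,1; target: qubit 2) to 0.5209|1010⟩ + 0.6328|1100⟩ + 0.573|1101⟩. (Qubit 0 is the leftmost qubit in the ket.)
0.5209|1010⟩ + 0.6328|1110⟩ + 0.573|1111⟩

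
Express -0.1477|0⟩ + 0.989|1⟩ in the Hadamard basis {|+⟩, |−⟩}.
0.5949|+⟩ - 0.8038|−⟩

With |ψ⟩ = α|0⟩ + β|1⟩, the Hadamard-basis coefficients are ⟨+|ψ⟩ = (α + β)/√2 and ⟨−|ψ⟩ = (α − β)/√2.
Here α = -0.1477, β = 0.989: (α + β)/√2 = 0.5949, (α − β)/√2 = -0.8038.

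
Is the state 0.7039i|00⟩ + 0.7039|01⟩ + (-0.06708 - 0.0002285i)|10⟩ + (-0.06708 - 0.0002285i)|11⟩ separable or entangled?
Entangled

Writing the state as a|00⟩ + b|01⟩ + c|10⟩ + d|11⟩, it is a product state iff ad − bc = 0.
Here (a, b, c, d) = (0.7039i, 0.7039, (-0.06708 - 0.0002285i), (-0.06708 - 0.0002285i)): ad − bc = (0.7039i)(-0.06708 - 0.0002285i) − (0.7039)(-0.06708 - 0.0002285i) = (0.04738 - 0.04706i) ≠ 0, so the state is entangled.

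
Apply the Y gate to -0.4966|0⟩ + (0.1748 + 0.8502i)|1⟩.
(0.8502 - 0.1748i)|0⟩ - 0.4966i|1⟩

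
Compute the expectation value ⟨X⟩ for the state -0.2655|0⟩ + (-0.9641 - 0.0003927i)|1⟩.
0.5119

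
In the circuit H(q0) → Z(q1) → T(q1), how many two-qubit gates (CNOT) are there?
0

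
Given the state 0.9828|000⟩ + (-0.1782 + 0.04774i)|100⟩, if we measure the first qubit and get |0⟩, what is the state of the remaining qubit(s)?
|00⟩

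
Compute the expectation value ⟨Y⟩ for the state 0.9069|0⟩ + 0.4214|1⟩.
0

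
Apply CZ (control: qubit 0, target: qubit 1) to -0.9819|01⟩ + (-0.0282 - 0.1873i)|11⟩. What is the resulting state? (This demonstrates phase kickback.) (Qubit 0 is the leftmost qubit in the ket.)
-0.9819|01⟩ + (0.0282 + 0.1873i)|11⟩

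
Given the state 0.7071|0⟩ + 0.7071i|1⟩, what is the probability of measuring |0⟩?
0.5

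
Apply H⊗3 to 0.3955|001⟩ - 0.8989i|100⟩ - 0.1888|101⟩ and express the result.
(0.07308 - 0.3178i)|000⟩ + (-0.07308 - 0.3178i)|001⟩ + (0.07308 - 0.3178i)|010⟩ + (-0.07308 - 0.3178i)|011⟩ + (0.2066 + 0.3178i)|100⟩ + (-0.2066 + 0.3178i)|101⟩ + (0.2066 + 0.3178i)|110⟩ + (-0.2066 + 0.3178i)|111⟩

H⊗3 gives amp(|y⟩) = (1/2√2) Σ_x (−1)^(x·y) amp(|x⟩), where x·y is the number of positions in which both x and y have a 1.
|000⟩: (0.3955 - 0.8989i - 0.1888)/(2√2) = (0.07308 - 0.3178i)
|001⟩: (-0.3955 - 0.8989i + 0.1888)/(2√2) = (-0.07308 - 0.3178i)
|010⟩: (0.3955 - 0.8989i - 0.1888)/(2√2) = (0.07308 - 0.3178i)
|011⟩: (-0.3955 - 0.8989i + 0.1888)/(2√2) = (-0.07308 - 0.3178i)
|100⟩: (0.3955 + 0.8989i + 0.1888)/(2√2) = (0.2066 + 0.3178i)
|101⟩: (-0.3955 + 0.8989i - 0.1888)/(2√2) = (-0.2066 + 0.3178i)
|110⟩: (0.3955 + 0.8989i + 0.1888)/(2√2) = (0.2066 + 0.3178i)
|111⟩: (-0.3955 + 0.8989i - 0.1888)/(2√2) = (-0.2066 + 0.3178i)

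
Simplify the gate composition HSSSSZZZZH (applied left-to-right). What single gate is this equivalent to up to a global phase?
I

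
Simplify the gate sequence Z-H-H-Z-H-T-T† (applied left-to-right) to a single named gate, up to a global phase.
H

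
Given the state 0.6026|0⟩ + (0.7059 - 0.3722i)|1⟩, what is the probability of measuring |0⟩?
0.3631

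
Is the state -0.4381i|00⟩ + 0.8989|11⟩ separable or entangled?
Entangled

Writing the state as a|00⟩ + b|01⟩ + c|10⟩ + d|11⟩, it is a product state iff ad − bc = 0.
Here (a, b, c, d) = (-0.4381i, 0, 0, 0.8989): ad − bc = (-0.4381i)(0.8989) − (0)(0) = -0.3938i ≠ 0, so the state is entangled.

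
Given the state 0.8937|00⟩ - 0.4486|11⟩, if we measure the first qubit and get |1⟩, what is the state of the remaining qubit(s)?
-|1⟩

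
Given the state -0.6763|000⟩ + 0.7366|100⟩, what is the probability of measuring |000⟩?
0.4574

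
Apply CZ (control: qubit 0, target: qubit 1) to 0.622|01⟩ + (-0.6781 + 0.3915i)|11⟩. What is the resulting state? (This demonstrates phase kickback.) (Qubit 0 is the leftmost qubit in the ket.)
0.622|01⟩ + (0.6781 - 0.3915i)|11⟩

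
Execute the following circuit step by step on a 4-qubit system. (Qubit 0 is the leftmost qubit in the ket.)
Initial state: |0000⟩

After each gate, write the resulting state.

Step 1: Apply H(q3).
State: 1/√2|0000⟩ + 1/√2|0001⟩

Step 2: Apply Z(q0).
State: 1/√2|0000⟩ + 1/√2|0001⟩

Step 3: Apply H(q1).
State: 1/2|0000⟩ + 1/2|0001⟩ + 1/2|0100⟩ + 1/2|0101⟩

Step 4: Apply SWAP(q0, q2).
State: 1/2|0000⟩ + 1/2|0001⟩ + 1/2|0100⟩ + 1/2|0101⟩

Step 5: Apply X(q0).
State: 1/2|1000⟩ + 1/2|1001⟩ + 1/2|1100⟩ + 1/2|1101⟩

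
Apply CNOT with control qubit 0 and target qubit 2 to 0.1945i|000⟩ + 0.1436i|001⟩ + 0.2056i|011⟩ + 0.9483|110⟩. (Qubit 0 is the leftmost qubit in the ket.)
0.1945i|000⟩ + 0.1436i|001⟩ + 0.2056i|011⟩ + 0.9483|111⟩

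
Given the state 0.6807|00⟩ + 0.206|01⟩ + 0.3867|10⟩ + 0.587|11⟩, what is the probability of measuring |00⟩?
0.4634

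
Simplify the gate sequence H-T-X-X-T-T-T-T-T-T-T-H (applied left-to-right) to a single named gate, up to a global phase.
I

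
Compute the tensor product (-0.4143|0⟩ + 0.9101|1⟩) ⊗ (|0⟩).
-0.4143|00⟩ + 0.9101|10⟩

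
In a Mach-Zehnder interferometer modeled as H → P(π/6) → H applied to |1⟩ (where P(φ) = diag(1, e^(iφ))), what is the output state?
(0.06699 - 0.25i)|0⟩ + (0.933 + 0.25i)|1⟩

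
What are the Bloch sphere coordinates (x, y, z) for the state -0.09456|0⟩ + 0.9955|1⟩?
(-0.1883, 0, -0.9821)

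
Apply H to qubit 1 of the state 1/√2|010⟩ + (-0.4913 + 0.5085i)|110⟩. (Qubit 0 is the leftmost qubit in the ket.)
1/2|000⟩ - 1/2|010⟩ + (-0.3474 + 0.3596i)|100⟩ + (0.3474 - 0.3596i)|110⟩

H on qubit 1 mixes each pair of kets that differ only in qubit 1: amplitudes (a, b) of (|…0…⟩, |…1…⟩) become ((a + b)/√2, (a − b)/√2). Kets absent from the input have amplitude 0.
(|000⟩, |010⟩): (a, b) = (0, 1/√2) → (1/2, -1/2)
(|100⟩, |110⟩): (a, b) = (0, (-0.4913 + 0.5085i)) → ((-0.3474 + 0.3596i), (0.3474 - 0.3596i))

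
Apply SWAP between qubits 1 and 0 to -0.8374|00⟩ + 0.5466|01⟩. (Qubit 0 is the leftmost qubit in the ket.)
-0.8374|00⟩ + 0.5466|10⟩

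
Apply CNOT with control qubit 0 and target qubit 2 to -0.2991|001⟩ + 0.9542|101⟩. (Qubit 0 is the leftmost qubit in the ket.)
-0.2991|001⟩ + 0.9542|100⟩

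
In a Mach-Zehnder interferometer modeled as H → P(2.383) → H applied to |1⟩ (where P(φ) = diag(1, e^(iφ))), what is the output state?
(0.8629 - 0.344i)|0⟩ + (0.1371 + 0.344i)|1⟩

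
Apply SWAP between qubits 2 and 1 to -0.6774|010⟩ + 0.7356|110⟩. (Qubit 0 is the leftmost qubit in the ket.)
-0.6774|001⟩ + 0.7356|101⟩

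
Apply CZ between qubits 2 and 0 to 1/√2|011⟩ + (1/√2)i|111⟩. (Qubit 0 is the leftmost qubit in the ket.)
1/√2|011⟩ - (1/√2)i|111⟩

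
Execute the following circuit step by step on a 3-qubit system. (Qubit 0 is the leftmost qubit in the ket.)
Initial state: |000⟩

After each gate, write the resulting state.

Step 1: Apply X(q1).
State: |010⟩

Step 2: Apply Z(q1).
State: -|010⟩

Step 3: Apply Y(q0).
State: -i|110⟩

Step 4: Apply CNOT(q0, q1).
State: -i|100⟩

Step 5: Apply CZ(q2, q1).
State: -i|100⟩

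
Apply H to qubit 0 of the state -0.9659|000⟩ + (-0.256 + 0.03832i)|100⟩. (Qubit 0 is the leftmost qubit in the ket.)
(-0.864 + 0.0271i)|000⟩ + (-0.502 - 0.0271i)|100⟩

H on qubit 0 mixes each pair of kets that differ only in qubit 0: amplitudes (a, b) of (|…0…⟩, |…1…⟩) become ((a + b)/√2, (a − b)/√2). Kets absent from the input have amplitude 0.
(|000⟩, |100⟩): (a, b) = (-0.9659, (-0.256 + 0.03832i)) → ((-0.864 + 0.0271i), (-0.502 - 0.0271i))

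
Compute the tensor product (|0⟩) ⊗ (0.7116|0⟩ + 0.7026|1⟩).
0.7116|00⟩ + 0.7026|01⟩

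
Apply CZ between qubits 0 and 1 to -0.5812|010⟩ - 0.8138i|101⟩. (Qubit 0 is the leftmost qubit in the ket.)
-0.5812|010⟩ - 0.8138i|101⟩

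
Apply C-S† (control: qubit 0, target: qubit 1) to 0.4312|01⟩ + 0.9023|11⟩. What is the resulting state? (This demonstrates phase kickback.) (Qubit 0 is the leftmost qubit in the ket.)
0.4312|01⟩ - 0.9023i|11⟩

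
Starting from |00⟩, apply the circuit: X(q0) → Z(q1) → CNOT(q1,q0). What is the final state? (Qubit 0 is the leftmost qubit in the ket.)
|10⟩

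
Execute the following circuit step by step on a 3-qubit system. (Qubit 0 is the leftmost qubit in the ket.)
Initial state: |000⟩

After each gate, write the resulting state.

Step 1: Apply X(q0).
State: |100⟩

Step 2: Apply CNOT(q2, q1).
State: |100⟩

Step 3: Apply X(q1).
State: |110⟩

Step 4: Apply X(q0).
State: |010⟩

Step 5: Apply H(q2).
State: 1/√2|010⟩ + 1/√2|011⟩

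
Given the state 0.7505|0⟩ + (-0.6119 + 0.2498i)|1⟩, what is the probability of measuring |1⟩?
0.4368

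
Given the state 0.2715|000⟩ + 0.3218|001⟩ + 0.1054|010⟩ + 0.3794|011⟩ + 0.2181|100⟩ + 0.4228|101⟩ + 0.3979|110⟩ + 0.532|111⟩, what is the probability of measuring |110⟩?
0.1583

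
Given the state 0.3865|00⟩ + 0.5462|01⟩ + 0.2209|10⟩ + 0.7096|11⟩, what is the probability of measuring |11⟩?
0.5035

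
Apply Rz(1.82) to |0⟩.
(0.6137 - 0.7895i)|0⟩

Rz(1.82) = [[e^(−iθ/2), 0], [0, e^(iθ/2)]] with e^(±iθ/2) = cos(θ/2) ± i·sin(θ/2); θ = 1.82, cos(θ/2) ≈ 0.613746, sin(θ/2) ≈ 0.789504.
With a = amp(|0⟩) = 1 and b = amp(|1⟩) = 0:
new amp(|0⟩) = (0.613746 - 0.789504i)·a = (0.6137 - 0.7895i)
new amp(|1⟩) = (0.613746 + 0.789504i)·b = 0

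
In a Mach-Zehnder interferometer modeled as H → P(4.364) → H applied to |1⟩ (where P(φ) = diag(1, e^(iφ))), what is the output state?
(0.6707 + 0.47i)|0⟩ + (0.3293 - 0.47i)|1⟩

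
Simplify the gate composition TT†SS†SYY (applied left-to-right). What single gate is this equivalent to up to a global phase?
S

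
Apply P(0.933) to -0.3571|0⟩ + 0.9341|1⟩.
-0.3571|0⟩ + (0.5562 + 0.7505i)|1⟩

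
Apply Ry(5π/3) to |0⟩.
-0.866|0⟩ + 1/2|1⟩

Ry(5π/3) = [[cos(θ/2), −sin(θ/2)], [sin(θ/2), cos(θ/2)]]; θ = 5π/3, cos(θ/2) ≈ -0.866025, sin(θ/2) ≈ 0.5.
With a = amp(|0⟩) = 1 and b = amp(|1⟩) = 0:
new amp(|0⟩) = (-0.866025)·a + (-0.5)·b = -0.866
new amp(|1⟩) = (0.5)·a + (-0.866025)·b = 1/2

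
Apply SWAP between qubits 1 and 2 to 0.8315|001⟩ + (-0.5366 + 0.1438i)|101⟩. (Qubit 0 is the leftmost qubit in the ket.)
0.8315|010⟩ + (-0.5366 + 0.1438i)|110⟩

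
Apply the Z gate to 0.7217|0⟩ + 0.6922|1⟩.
0.7217|0⟩ - 0.6922|1⟩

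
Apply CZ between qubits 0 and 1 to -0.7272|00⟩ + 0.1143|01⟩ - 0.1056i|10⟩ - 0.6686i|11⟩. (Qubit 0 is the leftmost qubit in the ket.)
-0.7272|00⟩ + 0.1143|01⟩ - 0.1056i|10⟩ + 0.6686i|11⟩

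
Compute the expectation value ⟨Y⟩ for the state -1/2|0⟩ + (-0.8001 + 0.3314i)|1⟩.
-0.3314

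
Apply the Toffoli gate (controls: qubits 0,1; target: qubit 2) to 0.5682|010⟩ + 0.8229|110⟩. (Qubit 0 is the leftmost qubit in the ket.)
0.5682|010⟩ + 0.8229|111⟩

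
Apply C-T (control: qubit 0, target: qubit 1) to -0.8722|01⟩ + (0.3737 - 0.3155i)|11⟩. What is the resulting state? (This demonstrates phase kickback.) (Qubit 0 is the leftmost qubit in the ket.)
-0.8722|01⟩ + (0.4873 + 0.04115i)|11⟩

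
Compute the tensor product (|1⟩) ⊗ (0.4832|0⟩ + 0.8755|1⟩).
0.4832|10⟩ + 0.8755|11⟩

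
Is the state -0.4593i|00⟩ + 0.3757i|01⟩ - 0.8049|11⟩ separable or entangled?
Entangled

Writing the state as a|00⟩ + b|01⟩ + c|10⟩ + d|11⟩, it is a product state iff ad − bc = 0.
Here (a, b, c, d) = (-0.4593i, 0.3757i, 0, -0.8049): ad − bc = (-0.4593i)(-0.8049) − (0.3757i)(0) = 0.3697i ≠ 0, so the state is entangled.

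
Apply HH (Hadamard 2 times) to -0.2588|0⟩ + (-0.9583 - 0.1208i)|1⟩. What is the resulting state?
-0.2588|0⟩ + (-0.9583 - 0.1208i)|1⟩

H² = I, so an even number of Hadamards cancels: H^2 = I and the state is unchanged.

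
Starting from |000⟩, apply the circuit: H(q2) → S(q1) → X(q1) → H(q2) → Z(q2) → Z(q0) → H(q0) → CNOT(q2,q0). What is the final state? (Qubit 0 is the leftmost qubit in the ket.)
1/√2|010⟩ + 1/√2|110⟩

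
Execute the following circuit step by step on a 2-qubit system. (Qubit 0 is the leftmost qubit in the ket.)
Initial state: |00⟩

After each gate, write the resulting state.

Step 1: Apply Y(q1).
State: i|01⟩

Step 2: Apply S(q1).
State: -|01⟩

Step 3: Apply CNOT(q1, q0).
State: -|11⟩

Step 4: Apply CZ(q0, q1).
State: |11⟩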